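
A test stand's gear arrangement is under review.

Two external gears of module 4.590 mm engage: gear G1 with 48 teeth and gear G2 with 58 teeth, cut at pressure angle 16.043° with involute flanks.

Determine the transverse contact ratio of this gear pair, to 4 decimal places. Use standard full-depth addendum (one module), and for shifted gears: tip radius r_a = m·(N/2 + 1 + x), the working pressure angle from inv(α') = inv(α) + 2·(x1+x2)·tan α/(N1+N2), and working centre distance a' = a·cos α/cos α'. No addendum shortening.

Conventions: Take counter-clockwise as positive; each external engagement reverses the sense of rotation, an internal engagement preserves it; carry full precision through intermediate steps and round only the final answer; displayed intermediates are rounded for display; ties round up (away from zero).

2.0194

single-mesh involute tooth geometry (48T engaging 58T at module 4.590)
base radii: r_b1 = 105.869771, r_b2 = 127.925973
tip radii: r_a1 = 114.750000, r_a2 = 137.700000
no profile shift: α' = α, a' = a
action lengths: √(r_a1²−r_b1²) = 44.262334, √(r_a2²−r_b2²) = 50.953268
base pitch p_b = π·m·cos α = 13.858321
CR = (44.262334 + 50.953268 − 243.270000·sin 16.04300°)/13.858321 = 2.019424
contact ratio ≈ 2.0194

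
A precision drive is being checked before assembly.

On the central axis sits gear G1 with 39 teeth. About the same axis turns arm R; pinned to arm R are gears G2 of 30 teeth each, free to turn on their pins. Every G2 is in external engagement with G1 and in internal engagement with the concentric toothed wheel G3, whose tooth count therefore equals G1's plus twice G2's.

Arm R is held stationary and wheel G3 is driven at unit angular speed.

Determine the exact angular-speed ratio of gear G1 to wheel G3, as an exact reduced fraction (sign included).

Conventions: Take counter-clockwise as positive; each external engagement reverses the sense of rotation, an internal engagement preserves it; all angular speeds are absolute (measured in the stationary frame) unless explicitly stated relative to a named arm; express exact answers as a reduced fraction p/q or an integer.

planetary set (39T centre, 30T on arm, 99T internal) — Willis relation
ring teeth: 39 + 2·30 = 99
39(ω_sun−ω_arm) = −99(ω_ring−ω_arm),  ω_arm = 0, ω_ring = 1
ω_sun = 0 − (99/39)(1−0) = -33/13
ω_out/ω_in = -33/13

-33/13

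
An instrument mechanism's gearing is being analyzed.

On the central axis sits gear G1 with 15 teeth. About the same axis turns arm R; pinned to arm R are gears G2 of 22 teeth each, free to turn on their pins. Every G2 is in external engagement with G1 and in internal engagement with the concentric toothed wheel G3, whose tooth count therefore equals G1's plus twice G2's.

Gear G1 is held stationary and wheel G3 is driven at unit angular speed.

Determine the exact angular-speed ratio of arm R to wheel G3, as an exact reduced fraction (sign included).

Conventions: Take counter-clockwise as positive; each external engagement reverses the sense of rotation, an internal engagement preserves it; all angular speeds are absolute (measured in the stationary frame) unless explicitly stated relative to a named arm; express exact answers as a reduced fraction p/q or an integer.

class = planetary set [G3 = 15+2·22 = 59; Willis about the carrier]
ring teeth: 15 + 2·22 = 59
15(ω_sun−ω_arm) = −59(ω_ring−ω_arm),  ω_sun = 0, ω_ring = 1
15(0−ω_arm) = −59(1−ω_arm)  ⇒  74·ω_arm = 59  ⇒  ω_arm = 59/74
ω_out/ω_in = 59/74

59/74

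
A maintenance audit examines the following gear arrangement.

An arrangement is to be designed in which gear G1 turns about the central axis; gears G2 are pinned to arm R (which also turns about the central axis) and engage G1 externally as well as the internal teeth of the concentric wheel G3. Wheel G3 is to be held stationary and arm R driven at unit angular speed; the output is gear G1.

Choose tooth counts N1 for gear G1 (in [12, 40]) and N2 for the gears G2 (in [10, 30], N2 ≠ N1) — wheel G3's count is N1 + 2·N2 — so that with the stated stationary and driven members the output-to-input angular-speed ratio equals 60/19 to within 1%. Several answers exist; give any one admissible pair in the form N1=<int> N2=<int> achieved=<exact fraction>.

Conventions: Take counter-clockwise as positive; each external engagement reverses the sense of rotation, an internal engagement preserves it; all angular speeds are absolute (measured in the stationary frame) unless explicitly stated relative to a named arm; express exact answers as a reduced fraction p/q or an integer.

N1=19 N2=11 achieved=60/19

planetary set to be sized for 60/19 (Willis relation)
Willis with ω_ring = 0: ω_sun/ω_arm = (N1+N3)/N1; set equal to 60/19  ⇒  N3/N1 = 60/19 − 1 = 41/19
N3 = N1 + 2·N2  ⇒  N2/N1 = (N3/N1 − 1)/2 = (41/19 − 1)/2 = 11/19
smallest multiple with N1 ≥ 12 and N2 ≥ 10: k = 1  ⇒  N1 = 1·19 = 19, N2 = 1·11 = 11 (N1 ≤ 40, N2 ≤ 30, N2 ≠ N1 ✓), N3 = 19 + 2·11 = 41
check: (N1+N3)/N1 with N1 = 19, N3 = 41 gives 60/19; |achieved − target| = 0 ≤ 3/95 ✓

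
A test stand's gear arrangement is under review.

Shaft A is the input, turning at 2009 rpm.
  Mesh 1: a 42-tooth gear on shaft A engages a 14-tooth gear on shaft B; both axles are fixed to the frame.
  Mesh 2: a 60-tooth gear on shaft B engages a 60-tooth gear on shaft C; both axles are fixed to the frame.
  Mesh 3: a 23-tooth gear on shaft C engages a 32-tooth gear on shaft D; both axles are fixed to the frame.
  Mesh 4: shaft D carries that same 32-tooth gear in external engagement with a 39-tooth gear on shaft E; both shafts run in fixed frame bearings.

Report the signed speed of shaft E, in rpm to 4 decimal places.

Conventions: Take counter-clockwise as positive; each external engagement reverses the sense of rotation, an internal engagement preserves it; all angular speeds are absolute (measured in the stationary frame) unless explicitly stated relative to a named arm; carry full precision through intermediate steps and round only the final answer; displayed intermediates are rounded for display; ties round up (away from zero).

+3554.3846 rpm

class = fixed-axis compound train [4 meshes; 4 ratios multiply, 4 sense flips]
mesh 1 [42T→14T]: ω = 2009.0000×42/14 = 6027.0000 rpm, sense flips to −
mesh 2 [60T→60T]: ω = 6027.0000×60/60 = 6027.0000 rpm, sense flips to +
mesh 3 [23T→32T]: ω = 6027.0000×23/32 = 4331.9063 rpm, sense flips to −
mesh 4 [32T→39T]: ω = 4331.9063×32/39 = 3554.3846 rpm, sense flips to +
signed output speed = +3554.3846 rpm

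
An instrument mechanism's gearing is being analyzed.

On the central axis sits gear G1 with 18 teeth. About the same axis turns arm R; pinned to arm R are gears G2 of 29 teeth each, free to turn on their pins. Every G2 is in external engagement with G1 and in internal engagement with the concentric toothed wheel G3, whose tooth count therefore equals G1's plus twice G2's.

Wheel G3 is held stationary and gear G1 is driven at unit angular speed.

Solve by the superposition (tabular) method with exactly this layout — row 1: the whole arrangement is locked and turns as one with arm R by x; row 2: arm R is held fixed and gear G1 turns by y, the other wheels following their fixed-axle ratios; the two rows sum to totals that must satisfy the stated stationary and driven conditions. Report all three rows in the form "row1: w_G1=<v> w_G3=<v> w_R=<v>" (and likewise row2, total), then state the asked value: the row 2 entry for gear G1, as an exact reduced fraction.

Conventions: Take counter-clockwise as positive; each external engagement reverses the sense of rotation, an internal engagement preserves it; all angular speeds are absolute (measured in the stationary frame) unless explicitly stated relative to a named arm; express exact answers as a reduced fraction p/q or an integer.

class = planetary set [G3 = 18+2·29 = 76; Willis about the carrier]
row 1 (train locked, turned with arm): all members turn x
row 2 — arm fixed, fixed-axis ratios: sun y, ring −(18/76)·y, arm 0
boundary: total ω_ring = x − (18/76)·y = 0 and total ω_sun = x + y = 1  ⇒  y = 38/47, x = 9/47
row 2 ring = −(18/76)·38/47 = -9/47
totals (row 1 + row 2): sun 9/47 + 38/47 = 1, ring 9/47 + (-9/47) = 0, arm 9/47 + 0 = 9/47
asked cell (row2, sun) = 38/47

row1: w_G1=9/47 w_G3=9/47 w_R=9/47
row2: w_G1=38/47 w_G3=-9/47 w_R=0
total: w_G1=1 w_G3=0 w_R=9/47
asked value: 38/47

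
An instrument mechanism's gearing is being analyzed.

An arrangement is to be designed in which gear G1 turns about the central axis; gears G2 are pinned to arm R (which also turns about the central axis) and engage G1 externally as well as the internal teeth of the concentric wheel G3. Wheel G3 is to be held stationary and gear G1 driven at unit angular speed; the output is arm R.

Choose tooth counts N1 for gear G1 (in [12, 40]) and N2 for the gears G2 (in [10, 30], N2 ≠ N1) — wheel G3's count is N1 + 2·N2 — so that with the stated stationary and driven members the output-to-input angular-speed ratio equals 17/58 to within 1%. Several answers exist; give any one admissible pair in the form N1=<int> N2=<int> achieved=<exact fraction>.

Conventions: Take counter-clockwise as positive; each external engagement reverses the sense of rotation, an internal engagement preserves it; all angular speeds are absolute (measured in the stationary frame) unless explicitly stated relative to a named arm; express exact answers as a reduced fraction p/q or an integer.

class = planetary set [ratio 17/58 wanted; Willis about the carrier]
Willis with ω_ring = 0: ω_arm/ω_sun = N1/(N1+N3); set equal to 17/58  ⇒  N3/N1 = 1/(17/58) − 1 = 41/17
N3 = N1 + 2·N2  ⇒  N2/N1 = (N3/N1 − 1)/2 = (41/17 − 1)/2 = 12/17
smallest multiple with N1 ≥ 12 and N2 ≥ 10: k = 1  ⇒  N1 = 1·17 = 17, N2 = 1·12 = 12 (N1 ≤ 40, N2 ≤ 30, N2 ≠ N1 ✓), N3 = 17 + 2·12 = 41
check: N1/(N1+N3) with N1 = 17, N3 = 41 gives 17/58; |achieved − target| = 0 ≤ 17/5800 ✓

N1=17 N2=12 achieved=17/58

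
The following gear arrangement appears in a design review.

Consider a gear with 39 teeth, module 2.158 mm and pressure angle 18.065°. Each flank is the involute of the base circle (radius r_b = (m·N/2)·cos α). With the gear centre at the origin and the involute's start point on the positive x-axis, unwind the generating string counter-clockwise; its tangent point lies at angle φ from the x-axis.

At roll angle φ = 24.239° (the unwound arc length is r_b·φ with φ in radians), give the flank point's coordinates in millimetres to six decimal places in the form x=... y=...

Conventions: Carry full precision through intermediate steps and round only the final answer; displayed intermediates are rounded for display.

recognized (one wheel, involute flank): single-mesh tooth geometry, m = 2.158, N = 39
pitch radius r_p = m·N/2 = 2.158·39/2 = 42.081000
base radius r_b = r_p·cos α = 42.081000·cos 18.065° = 40.006631
roll angle φ = 24.239° = 0.42305036 rad
x = r_b·(cos φ + φ·sin φ) = 43.428062
y = r_b·(sin φ − φ·cos φ) = 0.991732

x=43.428062 y=0.991732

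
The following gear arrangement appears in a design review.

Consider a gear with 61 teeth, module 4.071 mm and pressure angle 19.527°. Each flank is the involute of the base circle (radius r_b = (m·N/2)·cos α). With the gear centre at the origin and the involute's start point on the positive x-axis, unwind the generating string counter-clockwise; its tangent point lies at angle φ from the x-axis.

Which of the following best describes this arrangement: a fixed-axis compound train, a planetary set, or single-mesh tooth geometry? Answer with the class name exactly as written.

recognized (one wheel, involute flank): single-mesh tooth geometry, m = 4.071, N = 61
classification: single-mesh tooth geometry

single-mesh tooth geometry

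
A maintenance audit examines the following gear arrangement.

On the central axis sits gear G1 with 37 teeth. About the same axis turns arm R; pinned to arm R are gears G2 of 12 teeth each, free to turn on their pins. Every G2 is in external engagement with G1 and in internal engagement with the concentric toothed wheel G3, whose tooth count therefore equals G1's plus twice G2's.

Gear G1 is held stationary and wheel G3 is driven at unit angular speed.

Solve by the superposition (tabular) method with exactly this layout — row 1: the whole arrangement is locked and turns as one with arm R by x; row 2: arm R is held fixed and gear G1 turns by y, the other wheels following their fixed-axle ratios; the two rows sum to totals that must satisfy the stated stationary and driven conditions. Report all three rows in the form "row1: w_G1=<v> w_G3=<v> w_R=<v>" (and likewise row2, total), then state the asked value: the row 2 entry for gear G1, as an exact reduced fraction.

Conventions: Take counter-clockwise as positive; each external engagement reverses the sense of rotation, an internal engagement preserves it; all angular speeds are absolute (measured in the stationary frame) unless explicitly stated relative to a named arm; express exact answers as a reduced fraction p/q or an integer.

row1: w_G1=61/98 w_G3=61/98 w_R=61/98
row2: w_G1=-61/98 w_G3=37/98 w_R=0
total: w_G1=0 w_G3=1 w_R=61/98
asked value: -61/98

topology: planetary set — G1 37T / G2 12T / G3 61T, arm = carrier (Willis)
row 1 (train locked, turned with arm): all members turn x
superposition row 2 [arm held]: sun y, ring −(37/61)·y, arm 0
boundary: total ω_sun = x + y = 0 and total ω_ring = x − (37/61)·y = 1  ⇒  y = -61/98, x = 61/98
row 2 ring = −(37/61)·(-61/98) = 37/98
totals (row 1 + row 2): sun 61/98 + (-61/98) = 0, ring 61/98 + 37/98 = 1, arm 61/98 + 0 = 61/98
asked cell (row2, sun) = -61/98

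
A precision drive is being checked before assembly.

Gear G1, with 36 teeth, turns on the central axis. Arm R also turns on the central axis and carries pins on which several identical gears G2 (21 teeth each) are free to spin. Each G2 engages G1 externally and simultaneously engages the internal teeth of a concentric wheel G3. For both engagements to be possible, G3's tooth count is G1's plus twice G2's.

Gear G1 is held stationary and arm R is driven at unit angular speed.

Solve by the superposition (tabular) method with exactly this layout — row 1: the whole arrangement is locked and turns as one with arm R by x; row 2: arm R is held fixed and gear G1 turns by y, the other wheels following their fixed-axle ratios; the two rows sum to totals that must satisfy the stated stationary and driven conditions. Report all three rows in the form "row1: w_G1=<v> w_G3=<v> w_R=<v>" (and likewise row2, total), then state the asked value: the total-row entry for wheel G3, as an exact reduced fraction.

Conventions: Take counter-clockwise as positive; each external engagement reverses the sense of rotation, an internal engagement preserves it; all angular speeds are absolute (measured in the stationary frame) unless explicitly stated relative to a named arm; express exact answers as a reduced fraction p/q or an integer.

row1: w_G1=1 w_G3=1 w_R=1
row2: w_G1=-1 w_G3=6/13 w_R=0
total: w_G1=0 w_G3=19/13 w_R=1
asked value: 19/13

recognized (axles ride arm R): planetary set, 36/21/78 teeth
row 1 — lock + rotate with arm: ω_sun = ω_ring = ω_arm = x
superposition row 2 [arm held]: sun y, ring −(36/78)·y, arm 0
boundary: total ω_sun = x + y = 0 and total ω_arm = x = 1  ⇒  y = -1, x = 1
row 2 ring = −(36/78)·(-1) = 6/13
totals (row 1 + row 2): sun 1 + (-1) = 0, ring 1 + 6/13 = 19/13, arm 1 + 0 = 1
asked cell (total, ring) = 19/13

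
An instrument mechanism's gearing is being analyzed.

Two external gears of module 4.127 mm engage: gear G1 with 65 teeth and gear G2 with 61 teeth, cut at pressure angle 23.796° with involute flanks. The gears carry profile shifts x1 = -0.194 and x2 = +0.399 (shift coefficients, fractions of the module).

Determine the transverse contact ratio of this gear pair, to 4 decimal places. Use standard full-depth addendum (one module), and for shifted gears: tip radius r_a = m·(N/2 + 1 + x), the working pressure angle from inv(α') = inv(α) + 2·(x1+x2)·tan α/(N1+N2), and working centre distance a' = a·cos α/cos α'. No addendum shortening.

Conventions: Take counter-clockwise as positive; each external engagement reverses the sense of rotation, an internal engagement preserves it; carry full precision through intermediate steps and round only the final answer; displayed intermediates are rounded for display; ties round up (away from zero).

1.5765

single-mesh involute tooth geometry (65T engaging 61T at module 4.127)
base radii: r_b1 = 122.725031, r_b2 = 115.172722
tip radii: r_a1 = 137.453862, r_a2 = 131.647173
inv(α') = inv(23.796°) + 2·(-0.194+0.399)·tan α/(65+61) = 0.02708551  ⇒  α' = 24.21060°
a' = a·cos α / cos α' = 260.0010·cos 23.796°/cos 24.21060° = 260.840132
action lengths: √(r_a1²−r_b1²) = 61.904207, √(r_a2²−r_b2²) = 63.766938
base pitch p_b = π·m·cos α = 11.863140
CR = (61.904207 + 63.766938 − 260.840132·sin 24.21060°)/11.863140 = 1.576545
contact ratio ≈ 1.5765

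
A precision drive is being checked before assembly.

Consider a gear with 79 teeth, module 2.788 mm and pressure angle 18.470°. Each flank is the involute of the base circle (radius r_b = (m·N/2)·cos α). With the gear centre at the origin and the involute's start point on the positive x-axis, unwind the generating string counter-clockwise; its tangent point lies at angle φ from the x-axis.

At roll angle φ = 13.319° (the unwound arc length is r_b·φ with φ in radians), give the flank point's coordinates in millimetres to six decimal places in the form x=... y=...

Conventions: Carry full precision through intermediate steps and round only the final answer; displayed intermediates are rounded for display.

single-mesh involute tooth geometry (79T wheel at module 2.788)
pitch radius r_p = m·N/2 = 2.788·79/2 = 110.126000
base radius r_b = r_p·cos α = 110.126000·cos 18.470° = 104.453373
roll angle φ = 13.319° = 0.23246040 rad
x = r_b·(cos φ + φ·sin φ) = 107.237578
y = r_b·(sin φ − φ·cos φ) = 0.435010

x=107.237578 y=0.435010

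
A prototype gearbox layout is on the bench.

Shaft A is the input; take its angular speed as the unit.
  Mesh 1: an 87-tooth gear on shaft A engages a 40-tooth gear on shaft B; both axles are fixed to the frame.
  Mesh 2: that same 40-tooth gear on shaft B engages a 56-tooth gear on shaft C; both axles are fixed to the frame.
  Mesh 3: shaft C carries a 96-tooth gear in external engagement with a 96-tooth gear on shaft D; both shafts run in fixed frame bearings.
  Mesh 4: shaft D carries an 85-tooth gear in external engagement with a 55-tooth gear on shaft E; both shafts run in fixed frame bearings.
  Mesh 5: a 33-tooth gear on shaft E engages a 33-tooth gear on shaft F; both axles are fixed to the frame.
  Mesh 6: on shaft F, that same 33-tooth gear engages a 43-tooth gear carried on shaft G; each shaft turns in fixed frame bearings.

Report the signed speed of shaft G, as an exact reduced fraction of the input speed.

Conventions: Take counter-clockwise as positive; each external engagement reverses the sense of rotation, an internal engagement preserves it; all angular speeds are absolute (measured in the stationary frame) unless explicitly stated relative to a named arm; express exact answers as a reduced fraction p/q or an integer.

4437/2408

6-mesh fixed-axis compound train (all bearings frame-fixed)
mesh 1 [87T→40T]: |ω|/ω_in = 1×87/40 = 87/40, sense flips to −
mesh 2 [40T→56T]: |ω|/ω_in = (87/40)×40/56 = 87/56, sense flips to +
mesh 3 [96T→96T]: |ω|/ω_in = (87/56)×96/96 = 87/56, sense flips to −
mesh 4 [85T→55T]: |ω|/ω_in = (87/56)×85/55 = 1479/616, sense flips to +
mesh 5 [33T→33T]: |ω|/ω_in = (1479/616)×33/33 = 1479/616, sense flips to −
mesh 6 [33T→43T]: |ω|/ω_in = (1479/616)×33/43 = 4437/2408, sense flips to +
signed output speed (× input speed) = 4437/2408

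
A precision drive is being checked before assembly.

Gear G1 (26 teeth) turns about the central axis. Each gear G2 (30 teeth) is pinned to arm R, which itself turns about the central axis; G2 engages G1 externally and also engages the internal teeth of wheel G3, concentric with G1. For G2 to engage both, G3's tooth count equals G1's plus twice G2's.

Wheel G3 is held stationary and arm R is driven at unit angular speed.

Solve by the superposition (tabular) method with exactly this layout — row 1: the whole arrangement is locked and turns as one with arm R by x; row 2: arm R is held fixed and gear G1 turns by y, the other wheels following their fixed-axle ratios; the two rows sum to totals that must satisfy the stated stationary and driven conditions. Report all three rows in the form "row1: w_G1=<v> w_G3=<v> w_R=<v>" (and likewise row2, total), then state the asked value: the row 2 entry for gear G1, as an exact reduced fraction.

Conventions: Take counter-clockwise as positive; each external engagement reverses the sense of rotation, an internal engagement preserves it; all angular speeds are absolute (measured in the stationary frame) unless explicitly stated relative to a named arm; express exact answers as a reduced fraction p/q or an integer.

row1: w_G1=1 w_G3=1 w_R=1
row2: w_G1=43/13 w_G3=-1 w_R=0
total: w_G1=56/13 w_G3=0 w_R=1
asked value: 43/13

recognized (axles ride arm R): planetary set, 26/30/86 teeth
row 1: whole set turns with the arm by x
row 2 — arm fixed, fixed-axis ratios: sun y, ring −(26/86)·y, arm 0
boundary: total ω_ring = x − (26/86)·y = 0 and total ω_arm = x = 1  ⇒  y = 43/13, x = 1
row 2 ring = −(26/86)·43/13 = -1
totals (row 1 + row 2): sun 1 + 43/13 = 56/13, ring 1 + (-1) = 0, arm 1 + 0 = 1
asked cell (row2, sun) = 43/13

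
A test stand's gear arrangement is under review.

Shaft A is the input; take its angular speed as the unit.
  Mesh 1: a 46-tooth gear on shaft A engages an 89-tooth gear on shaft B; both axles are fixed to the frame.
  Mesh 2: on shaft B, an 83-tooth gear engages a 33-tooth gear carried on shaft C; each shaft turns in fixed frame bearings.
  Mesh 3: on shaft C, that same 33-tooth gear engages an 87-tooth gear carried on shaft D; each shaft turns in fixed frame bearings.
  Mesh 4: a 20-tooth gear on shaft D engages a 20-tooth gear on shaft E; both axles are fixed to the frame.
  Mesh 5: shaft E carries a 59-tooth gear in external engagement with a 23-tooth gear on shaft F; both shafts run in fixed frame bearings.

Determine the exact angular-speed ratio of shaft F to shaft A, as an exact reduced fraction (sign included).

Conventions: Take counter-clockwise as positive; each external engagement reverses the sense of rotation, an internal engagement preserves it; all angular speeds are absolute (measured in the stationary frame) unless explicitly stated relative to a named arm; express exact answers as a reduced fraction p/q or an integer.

-9794/7743

class = fixed-axis compound train [5 meshes; 5 ratios multiply, 5 sense flips]
mesh 1 [46T→89T]: running ratio 46/89, sense −
mesh 2 [83T→33T]: running ratio 3818/2937, sense +
mesh 3 [33T→87T]: running ratio 3818/7743, sense −
mesh 4 [20T→20T]: running ratio 3818/7743, sense +
mesh 5 [59T→23T]: running ratio 9794/7743, sense −
ω_out/ω_in = -9794/7743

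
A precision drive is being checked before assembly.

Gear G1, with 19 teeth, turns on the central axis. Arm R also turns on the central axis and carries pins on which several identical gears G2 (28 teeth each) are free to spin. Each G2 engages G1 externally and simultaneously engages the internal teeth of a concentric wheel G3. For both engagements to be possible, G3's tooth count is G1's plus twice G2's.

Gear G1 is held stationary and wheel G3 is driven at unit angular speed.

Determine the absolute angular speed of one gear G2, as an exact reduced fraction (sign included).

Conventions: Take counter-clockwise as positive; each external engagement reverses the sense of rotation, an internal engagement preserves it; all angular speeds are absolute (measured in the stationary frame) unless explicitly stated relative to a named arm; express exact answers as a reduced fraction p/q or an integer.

planetary set (19T centre, 28T on arm, 75T internal) — Willis relation
ring teeth: 19 + 2·28 = 75
19(ω_sun−ω_arm) = −75(ω_ring−ω_arm),  ω_sun = 0, ω_ring = 1
19(0−ω_arm) = −75(1−ω_arm)  ⇒  94·ω_arm = 75  ⇒  ω_arm = 75/94
sun–planet mesh: 19·(0−75/94) = −28·(ω_p−ω_arm)  ⇒  ω_p−ω_arm = 1425/2632
ω_p = 75/94 + 1425/2632 = 75/56
exact speed ratio = 75/56

75/56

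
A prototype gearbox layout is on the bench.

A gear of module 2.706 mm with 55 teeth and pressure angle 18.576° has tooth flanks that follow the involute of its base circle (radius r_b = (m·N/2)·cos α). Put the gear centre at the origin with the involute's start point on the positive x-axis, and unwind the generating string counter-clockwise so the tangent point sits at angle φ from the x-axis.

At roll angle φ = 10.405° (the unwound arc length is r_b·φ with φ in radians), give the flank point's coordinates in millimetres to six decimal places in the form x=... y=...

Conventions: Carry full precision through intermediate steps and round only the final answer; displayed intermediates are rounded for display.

recognized (one wheel, involute flank): single-mesh tooth geometry, m = 2.706, N = 55
pitch radius r_p = m·N/2 = 2.706·55/2 = 74.415000
base radius r_b = r_p·cos α = 74.415000·cos 18.576° = 70.538122
roll angle φ = 10.405° = 0.18160151 rad
x = r_b·(cos φ + φ·sin φ) = 71.691692
y = r_b·(sin φ − φ·cos φ) = 0.140355

x=71.691692 y=0.140355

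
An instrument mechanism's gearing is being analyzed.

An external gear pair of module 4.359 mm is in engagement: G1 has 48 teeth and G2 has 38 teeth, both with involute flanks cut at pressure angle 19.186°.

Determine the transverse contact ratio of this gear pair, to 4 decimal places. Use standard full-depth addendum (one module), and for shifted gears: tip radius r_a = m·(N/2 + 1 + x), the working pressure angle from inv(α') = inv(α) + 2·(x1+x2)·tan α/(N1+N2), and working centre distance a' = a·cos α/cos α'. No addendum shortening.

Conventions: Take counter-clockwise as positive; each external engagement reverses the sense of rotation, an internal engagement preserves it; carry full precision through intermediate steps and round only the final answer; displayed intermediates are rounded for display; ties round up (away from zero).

1.7678

class = single-mesh tooth geometry [involute pair 48T × 38T, m = 4.359]
base radii: r_b1 = 98.805282, r_b2 = 78.220848
tip radii: r_a1 = 108.975000, r_a2 = 87.180000
no profile shift: α' = α, a' = a
action lengths: √(r_a1²−r_b1²) = 45.968107, √(r_a2²−r_b2²) = 38.494822
base pitch p_b = π·m·cos α = 12.933581
CR = (45.968107 + 38.494822 − 187.437000·sin 19.18600°)/12.933581 = 1.767832
contact ratio ≈ 1.7678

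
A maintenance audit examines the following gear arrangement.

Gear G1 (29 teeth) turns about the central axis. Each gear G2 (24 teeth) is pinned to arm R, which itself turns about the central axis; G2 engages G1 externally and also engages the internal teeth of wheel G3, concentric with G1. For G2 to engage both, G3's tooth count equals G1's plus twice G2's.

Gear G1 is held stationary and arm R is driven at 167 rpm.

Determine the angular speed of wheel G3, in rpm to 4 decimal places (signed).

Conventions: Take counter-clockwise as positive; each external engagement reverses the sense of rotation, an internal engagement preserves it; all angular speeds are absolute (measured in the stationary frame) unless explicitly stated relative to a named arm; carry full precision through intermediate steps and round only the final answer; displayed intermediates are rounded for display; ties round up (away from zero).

+229.8961 rpm

recognized (axles ride arm R): planetary set, 29/24/77 teeth
normalise by the input: solve with ω_arm = 1, then scale by 167 rpm
ring teeth: 29 + 2·24 = 77
29(ω_sun−ω_arm) = −77(ω_ring−ω_arm),  ω_sun = 0, ω_arm = 1
ω_ring = 1 − (29/77)(0−1) = 106/77
scale: ω_ring = 106/77 × 167 rpm = +229.8961 rpm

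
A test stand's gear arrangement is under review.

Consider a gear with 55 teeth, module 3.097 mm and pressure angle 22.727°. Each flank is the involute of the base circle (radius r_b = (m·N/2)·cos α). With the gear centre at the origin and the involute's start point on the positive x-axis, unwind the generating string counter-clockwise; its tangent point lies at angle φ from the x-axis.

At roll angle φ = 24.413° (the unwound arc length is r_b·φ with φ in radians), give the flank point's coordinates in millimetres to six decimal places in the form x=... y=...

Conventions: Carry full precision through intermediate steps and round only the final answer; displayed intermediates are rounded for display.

x=85.365187 y=1.989031

topology: single-mesh involute geometry — m = 3.097, N = 55
pitch radius r_p = m·N/2 = 3.097·55/2 = 85.167500
base radius r_b = r_p·cos α = 85.167500·cos 22.727° = 78.554766
roll angle φ = 24.413° = 0.42608723 rad
x = r_b·(cos φ + φ·sin φ) = 85.365187
y = r_b·(sin φ − φ·cos φ) = 1.989031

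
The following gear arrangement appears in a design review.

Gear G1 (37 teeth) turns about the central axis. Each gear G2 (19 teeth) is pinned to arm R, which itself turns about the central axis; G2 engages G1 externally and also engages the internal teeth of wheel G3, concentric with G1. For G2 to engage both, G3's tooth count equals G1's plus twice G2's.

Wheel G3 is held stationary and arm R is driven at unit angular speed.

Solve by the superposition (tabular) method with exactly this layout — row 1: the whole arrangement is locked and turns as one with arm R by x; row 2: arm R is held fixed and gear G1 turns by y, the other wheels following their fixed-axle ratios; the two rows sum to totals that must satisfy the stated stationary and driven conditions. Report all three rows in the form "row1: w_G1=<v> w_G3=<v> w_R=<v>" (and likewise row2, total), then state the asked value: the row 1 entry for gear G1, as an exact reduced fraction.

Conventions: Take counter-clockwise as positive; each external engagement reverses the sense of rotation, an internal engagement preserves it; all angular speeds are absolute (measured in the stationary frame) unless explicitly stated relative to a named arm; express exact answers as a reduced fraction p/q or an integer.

row1: w_G1=1 w_G3=1 w_R=1
row2: w_G1=75/37 w_G3=-1 w_R=0
total: w_G1=112/37 w_G3=0 w_R=1
asked value: 1

class = planetary set [G3 = 37+2·19 = 75; Willis about the carrier]
row 1: whole set turns with the arm by x
superposition row 2 [arm held]: sun y, ring −(37/75)·y, arm 0
boundary: total ω_ring = x − (37/75)·y = 0 and total ω_arm = x = 1  ⇒  y = 75/37, x = 1
row 2 ring = −(37/75)·75/37 = -1
totals (row 1 + row 2): sun 1 + 75/37 = 112/37, ring 1 + (-1) = 0, arm 1 + 0 = 1
asked cell (row1, sun) = 1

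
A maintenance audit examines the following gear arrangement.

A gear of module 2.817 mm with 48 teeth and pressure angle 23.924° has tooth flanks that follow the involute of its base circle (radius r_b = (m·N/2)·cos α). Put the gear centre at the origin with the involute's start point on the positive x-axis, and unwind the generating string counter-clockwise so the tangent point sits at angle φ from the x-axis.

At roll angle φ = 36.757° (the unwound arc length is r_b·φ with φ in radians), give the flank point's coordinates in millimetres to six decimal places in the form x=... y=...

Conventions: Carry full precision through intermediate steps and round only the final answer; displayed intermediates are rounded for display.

class = single-mesh tooth geometry [base-circle involute, m = 2.817, 48T]
pitch radius r_p = m·N/2 = 2.817·48/2 = 67.608000
base radius r_b = r_p·cos α = 67.608000·cos 23.924° = 61.799403
roll angle φ = 36.757° = 0.64153067 rad
x = r_b·(cos φ + φ·sin φ) = 73.237674
y = r_b·(sin φ − φ·cos φ) = 5.218372

x=73.237674 y=5.218372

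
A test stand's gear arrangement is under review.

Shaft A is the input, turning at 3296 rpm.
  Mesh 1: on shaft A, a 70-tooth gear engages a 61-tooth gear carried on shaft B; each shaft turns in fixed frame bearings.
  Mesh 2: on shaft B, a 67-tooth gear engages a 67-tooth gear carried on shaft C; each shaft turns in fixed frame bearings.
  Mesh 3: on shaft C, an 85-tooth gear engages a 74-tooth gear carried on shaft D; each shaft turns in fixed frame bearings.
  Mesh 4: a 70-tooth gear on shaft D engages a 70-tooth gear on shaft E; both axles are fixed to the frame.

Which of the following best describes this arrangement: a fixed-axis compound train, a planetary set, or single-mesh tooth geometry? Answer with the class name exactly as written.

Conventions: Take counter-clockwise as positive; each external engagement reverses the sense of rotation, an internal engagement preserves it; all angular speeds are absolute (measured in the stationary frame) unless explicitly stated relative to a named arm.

recognized (5 fixed axles, 4 meshes): fixed-axis compound train
classification: fixed-axis compound train

fixed-axis compound train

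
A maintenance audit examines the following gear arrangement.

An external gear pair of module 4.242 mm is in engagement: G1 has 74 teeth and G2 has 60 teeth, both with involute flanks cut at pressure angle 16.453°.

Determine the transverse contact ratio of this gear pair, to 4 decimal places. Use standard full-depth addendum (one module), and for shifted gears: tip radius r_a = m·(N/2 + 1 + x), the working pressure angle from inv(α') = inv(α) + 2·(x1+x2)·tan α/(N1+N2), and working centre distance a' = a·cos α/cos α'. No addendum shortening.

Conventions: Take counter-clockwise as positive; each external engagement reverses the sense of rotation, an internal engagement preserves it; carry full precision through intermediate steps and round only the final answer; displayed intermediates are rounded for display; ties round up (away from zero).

2.0444

recognized (one external pair, fixed centres): single-mesh tooth geometry, m = 4.242, N1 = 74, N2 = 60
base radii: r_b1 = 150.527109, r_b2 = 122.049007
tip radii: r_a1 = 161.196000, r_a2 = 131.502000
no profile shift: α' = α, a' = a
action lengths: √(r_a1²−r_b1²) = 57.669228, √(r_a2²−r_b2²) = 48.957286
base pitch p_b = π·m·cos α = 12.780942
CR = (57.669228 + 48.957286 − 284.214000·sin 16.45300°)/12.780942 = 2.044368
contact ratio ≈ 2.0444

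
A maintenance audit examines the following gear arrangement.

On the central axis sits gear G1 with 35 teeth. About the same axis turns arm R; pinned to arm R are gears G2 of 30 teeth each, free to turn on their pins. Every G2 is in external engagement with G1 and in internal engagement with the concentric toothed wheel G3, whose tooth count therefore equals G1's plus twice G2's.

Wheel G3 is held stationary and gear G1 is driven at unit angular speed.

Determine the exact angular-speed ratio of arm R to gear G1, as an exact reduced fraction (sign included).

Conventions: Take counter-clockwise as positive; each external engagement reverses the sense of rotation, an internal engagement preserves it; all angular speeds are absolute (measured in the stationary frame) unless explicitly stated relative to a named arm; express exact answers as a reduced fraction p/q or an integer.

class = planetary set [G3 = 35+2·30 = 95; Willis about the carrier]
ring teeth: 35 + 2·30 = 95
35(ω_sun−ω_arm) = −95(ω_ring−ω_arm),  ω_ring = 0, ω_sun = 1
35(1−ω_arm) = −95(0−ω_arm)  ⇒  130·ω_arm = 35  ⇒  ω_arm = 7/26
ω_out/ω_in = 7/26

7/26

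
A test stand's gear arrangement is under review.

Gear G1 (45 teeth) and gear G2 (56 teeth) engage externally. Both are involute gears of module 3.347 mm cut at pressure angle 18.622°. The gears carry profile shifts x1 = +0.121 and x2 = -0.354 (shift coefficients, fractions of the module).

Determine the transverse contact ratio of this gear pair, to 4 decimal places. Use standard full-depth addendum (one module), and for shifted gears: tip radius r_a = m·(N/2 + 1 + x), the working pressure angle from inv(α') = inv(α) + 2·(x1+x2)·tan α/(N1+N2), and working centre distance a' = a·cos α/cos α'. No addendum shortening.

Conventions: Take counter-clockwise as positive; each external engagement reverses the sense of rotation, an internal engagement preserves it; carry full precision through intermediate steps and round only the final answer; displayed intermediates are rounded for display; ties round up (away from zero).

class = single-mesh tooth geometry [involute pair 45T × 56T, m = 3.347]
base radii: r_b1 = 71.364841, r_b2 = 88.809580
tip radii: r_a1 = 79.059487, r_a2 = 95.878162
inv(α') = inv(18.622°) + 2·(+0.121-0.354)·tan α/(45+56) = 0.01039478  ⇒  α' = 17.79917°
a' = a·cos α / cos α' = 169.0235·cos 18.622°/cos 17.79917° = 168.226795
action lengths: √(r_a1²−r_b1²) = 34.021492, √(r_a2²−r_b2²) = 36.131432
base pitch p_b = π·m·cos α = 9.964412
CR = (34.021492 + 36.131432 − 168.226795·sin 17.79917°)/9.964412 = 1.879600
contact ratio ≈ 1.8796

1.8796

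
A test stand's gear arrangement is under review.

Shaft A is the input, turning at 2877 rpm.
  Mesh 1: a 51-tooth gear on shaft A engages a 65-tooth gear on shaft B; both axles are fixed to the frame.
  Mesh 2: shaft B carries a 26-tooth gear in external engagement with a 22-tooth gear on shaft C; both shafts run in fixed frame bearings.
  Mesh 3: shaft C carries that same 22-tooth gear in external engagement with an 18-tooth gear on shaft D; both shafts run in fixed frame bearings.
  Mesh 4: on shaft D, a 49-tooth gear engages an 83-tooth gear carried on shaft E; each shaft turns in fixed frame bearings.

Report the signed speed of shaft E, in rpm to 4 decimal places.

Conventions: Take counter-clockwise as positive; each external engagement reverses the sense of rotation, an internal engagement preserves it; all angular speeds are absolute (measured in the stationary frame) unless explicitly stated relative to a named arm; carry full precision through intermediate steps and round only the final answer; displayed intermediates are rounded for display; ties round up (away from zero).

+1924.9325 rpm

4-mesh fixed-axis compound train (all bearings frame-fixed)
mesh 1 [51T→65T]: ω = 2877.0000×51/65 = 2257.3385 rpm, sense flips to −
mesh 2 [26T→22T]: ω = 2257.3385×26/22 = 2667.7636 rpm, sense flips to +
mesh 3 [22T→18T]: ω = 2667.7636×22/18 = 3260.6000 rpm, sense flips to −
mesh 4 [49T→83T]: ω = 3260.6000×49/83 = 1924.9325 rpm, sense flips to +
signed output speed = +1924.9325 rpm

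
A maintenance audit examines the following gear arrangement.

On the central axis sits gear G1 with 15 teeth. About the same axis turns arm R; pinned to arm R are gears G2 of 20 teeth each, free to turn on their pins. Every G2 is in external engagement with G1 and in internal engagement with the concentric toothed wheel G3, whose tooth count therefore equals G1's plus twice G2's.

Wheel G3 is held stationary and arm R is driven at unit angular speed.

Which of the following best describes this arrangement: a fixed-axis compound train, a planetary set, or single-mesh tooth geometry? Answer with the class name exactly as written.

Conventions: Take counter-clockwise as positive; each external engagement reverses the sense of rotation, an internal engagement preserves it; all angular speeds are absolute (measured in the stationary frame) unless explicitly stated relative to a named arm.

planetary set

recognized (axles ride arm R): planetary set, 15/20/55 teeth
classification: planetary set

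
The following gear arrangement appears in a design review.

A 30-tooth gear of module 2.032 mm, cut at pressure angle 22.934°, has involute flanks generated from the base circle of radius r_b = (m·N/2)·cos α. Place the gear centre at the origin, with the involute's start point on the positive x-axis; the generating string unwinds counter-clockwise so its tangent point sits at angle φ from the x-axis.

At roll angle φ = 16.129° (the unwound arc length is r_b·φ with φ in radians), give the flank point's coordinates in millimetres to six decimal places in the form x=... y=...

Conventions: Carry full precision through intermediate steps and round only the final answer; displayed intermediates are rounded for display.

x=29.160975 y=0.207081

recognized (one wheel, involute flank): single-mesh tooth geometry, m = 2.032, N = 30
pitch radius r_p = m·N/2 = 2.032·30/2 = 30.480000
base radius r_b = r_p·cos α = 30.480000·cos 22.934° = 28.070688
roll angle φ = 16.129° = 0.28150416 rad
x = r_b·(cos φ + φ·sin φ) = 29.160975
y = r_b·(sin φ − φ·cos φ) = 0.207081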